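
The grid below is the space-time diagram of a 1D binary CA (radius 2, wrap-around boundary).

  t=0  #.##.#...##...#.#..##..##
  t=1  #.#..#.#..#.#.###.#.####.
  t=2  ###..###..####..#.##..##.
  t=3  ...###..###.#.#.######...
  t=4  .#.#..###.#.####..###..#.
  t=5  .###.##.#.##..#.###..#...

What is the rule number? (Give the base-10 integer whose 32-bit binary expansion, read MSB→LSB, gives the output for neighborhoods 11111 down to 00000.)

  ##### -> #   bit 31 = 1  t=3,i=18
  ####. -> #   bit 30 = 1  t=1,i=22
  ###.# -> #   bit 29 = 1  t=0,i=0
  ###.. -> .   bit 28 = 0  t=2,i=2
  ##.## -> .   bit 27 = 0  t=0,i=1
  ##.#. -> .   bit 26 = 0  t=0,i=4
  ##..# -> #   bit 25 = 1  t=0,i=21
  ##... -> .   bit 24 = 0  t=0,i=11
  #.### -> .   bit 23 = 0  t=1,i=14
  #.##. -> #   bit 22 = 1  t=0,i=2
  #.#.# -> #   bit 21 = 1  t=1,i=0
  #.#.. -> #   bit 20 = 1  t=0,i=5
  #..## -> #   bit 19 = 1  t=0,i=18
  #..#. -> .   bit 18 = 0  t=1,i=4
  #...# -> #   bit 17 = 1  t=0,i=7
  #.... -> #   bit 16 = 1  t=3,i=23
  .#### -> .   bit 15 = 0  t=1,i=21
  .###. -> .   bit 14 = 0  t=0,i=24
  .##.# -> .   bit 13 = 0  t=0,i=3
  .##.. -> #   bit 12 = 1  t=0,i=10
  .#.## -> #   bit 11 = 1  t=1,i=13
  .#.#. -> #   bit 10 = 1  t=0,i=15
  .#..# -> .   bit 9 = 0  t=0,i=17
  .#... -> .   bit 8 = 0  t=0,i=6
  ..### -> #   bit 7 = 1  t=0,i=23
  ..##. -> .   bit 6 = 0  t=0,i=9
  ..#.# -> #   bit 5 = 1  t=0,i=14
  ..#.. -> .   bit 4 = 0  t=4,i=23
  ...## -> .   bit 3 = 0  t=0,i=8
  ...#. -> .   bit 2 = 0  t=0,i=13
  ....# -> #   bit 1 = 1  t=3,i=1
  ..... -> .   bit 0 = 0  t=3,i=0
  bits 11100010011110110001110010100010 = 3799719074

3799719074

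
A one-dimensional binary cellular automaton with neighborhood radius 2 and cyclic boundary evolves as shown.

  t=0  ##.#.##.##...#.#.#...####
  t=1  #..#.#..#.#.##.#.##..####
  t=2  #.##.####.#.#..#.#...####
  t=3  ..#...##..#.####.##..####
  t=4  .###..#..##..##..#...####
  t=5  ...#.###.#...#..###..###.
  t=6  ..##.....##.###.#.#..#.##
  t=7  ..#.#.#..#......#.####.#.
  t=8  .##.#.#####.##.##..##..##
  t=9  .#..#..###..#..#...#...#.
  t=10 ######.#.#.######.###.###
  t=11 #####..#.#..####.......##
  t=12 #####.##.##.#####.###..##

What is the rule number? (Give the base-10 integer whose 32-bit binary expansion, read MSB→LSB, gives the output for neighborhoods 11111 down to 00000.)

  nb #####: next=#  (t=0,i=23, bit31=1)
  nb ####.: next=#  (t=0,i=0, bit30=1)
  nb ###.#: next=.  (t=0,i=1, bit29=0)
  nb ###..: next=#  (t=1,i=0, bit28=1)
  nb ##.##: next=.  (t=0,i=7, bit27=0)
  nb ##.#.: next=.  (t=0,i=2, bit26=0)
  nb ##..#: next=.  (t=1,i=1, bit25=0)
  nb ##...: next=#  (t=0,i=10, bit24=1)
  nb #.###: next=.  (t=2,i=5, bit23=0)
  nb #.##.: next=#  (t=0,i=5, bit22=1)
  nb #.#.#: next=#  (t=0,i=3, bit21=1)
  nb #.#..: next=#  (t=0,i=17, bit20=1)
  nb #..##: next=.  (t=1,i=20, bit19=0)
  nb #..#.: next=#  (t=1,i=2, bit18=1)
  nb #...#: next=.  (t=0,i=11, bit17=0)
  nb #....: next=.  (t=5,i=0, bit16=0)
  nb .####: next=#  (t=0,i=22, bit15=1)
  nb .###.: next=.  (t=4,i=2, bit14=0)
  nb .##.#: next=.  (t=0,i=6, bit13=0)
  nb .##..: next=.  (t=0,i=9, bit12=0)
  nb .#.##: next=.  (t=0,i=4, bit11=0)
  nb .#.#.: next=.  (t=0,i=14, bit10=0)
  nb .#..#: next=#  (t=1,i=6, bit9=1)
  nb .#...: next=#  (t=0,i=18, bit8=1)
  nb ..###: next=#  (t=0,i=21, bit7=1)
  nb ..##.: next=#  (t=3,i=6, bit6=1)
  nb ..#.#: next=#  (t=0,i=13, bit5=1)
  nb ..#..: next=#  (t=3,i=2, bit4=1)
  nb ...##: next=.  (t=0,i=20, bit3=0)
  nb ...#.: next=#  (t=0,i=12, bit2=1)
  nb ....#: next=.  (t=5,i=1, bit1=0)
  nb .....: next=#  (t=6,i=6, bit0=1)
  bits 11010001011101001000001111110101 = 3514074101

3514074101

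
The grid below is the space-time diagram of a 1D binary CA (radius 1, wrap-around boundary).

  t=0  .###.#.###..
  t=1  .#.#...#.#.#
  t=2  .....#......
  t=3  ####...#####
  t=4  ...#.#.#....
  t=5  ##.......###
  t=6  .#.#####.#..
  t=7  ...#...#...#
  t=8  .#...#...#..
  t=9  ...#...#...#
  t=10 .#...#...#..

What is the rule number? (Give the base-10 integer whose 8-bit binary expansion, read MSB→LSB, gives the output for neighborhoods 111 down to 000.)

73

  ###|.  b7=0 t=0,i=2
  ##.|#  b6=1 t=0,i=3
  #.#|.  b5=0 t=0,i=4
  #..|.  b4=0 t=0,i=10
  .##|#  b3=1 t=0,i=1
  .#.|.  b2=0 t=0,i=5
  ..#|.  b1=0 t=0,i=0
  ...|#  b0=1 t=0,i=11
  bits 01001001 = 73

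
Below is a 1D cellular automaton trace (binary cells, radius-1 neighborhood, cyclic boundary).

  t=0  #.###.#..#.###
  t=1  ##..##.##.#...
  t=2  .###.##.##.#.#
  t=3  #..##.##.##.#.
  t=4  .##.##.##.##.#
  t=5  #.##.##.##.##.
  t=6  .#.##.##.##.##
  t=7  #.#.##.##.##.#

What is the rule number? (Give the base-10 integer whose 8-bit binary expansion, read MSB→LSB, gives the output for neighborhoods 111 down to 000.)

  nb ###: next=.  (t=0,i=3, bit7=0)
  nb ##.: next=#  (t=0,i=0, bit6=1)
  nb #.#: next=#  (t=0,i=1, bit5=1)
  nb #..: next=#  (t=0,i=7, bit4=1)
  nb .##: next=.  (t=0,i=2, bit3=0)
  nb .#.: next=.  (t=0,i=6, bit2=0)
  nb ..#: next=#  (t=0,i=8, bit1=1)
  nb ...: next=.  (t=1,i=12, bit0=0)
  bits 01110010 = 114

114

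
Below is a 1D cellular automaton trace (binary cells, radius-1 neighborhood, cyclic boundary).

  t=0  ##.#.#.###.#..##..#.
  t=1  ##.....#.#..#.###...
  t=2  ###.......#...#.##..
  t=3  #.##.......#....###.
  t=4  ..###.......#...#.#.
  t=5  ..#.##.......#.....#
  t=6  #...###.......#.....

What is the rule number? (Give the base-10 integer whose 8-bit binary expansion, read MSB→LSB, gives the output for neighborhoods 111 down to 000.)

88

  ###|.  b7=0 t=0,i=8
  ##.|#  b6=1 t=0,i=1
  #.#|.  b5=0 t=0,i=2
  #..|#  b4=1 t=0,i=12
  .##|#  b3=1 t=0,i=0
  .#.|.  b2=0 t=0,i=3
  ..#|.  b1=0 t=0,i=13
  ...|.  b0=0 t=1,i=3
  bits 01011000 = 88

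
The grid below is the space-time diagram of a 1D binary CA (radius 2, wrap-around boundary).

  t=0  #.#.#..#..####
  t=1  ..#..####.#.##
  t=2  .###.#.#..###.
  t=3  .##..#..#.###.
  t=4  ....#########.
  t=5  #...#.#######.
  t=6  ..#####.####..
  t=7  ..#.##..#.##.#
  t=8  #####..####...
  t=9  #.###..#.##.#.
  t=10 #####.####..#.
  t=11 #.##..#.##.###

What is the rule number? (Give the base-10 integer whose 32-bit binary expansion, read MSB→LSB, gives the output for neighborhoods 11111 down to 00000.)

  [31] ##### => #  t=0,i=12
  [30] ####. => #  t=0,i=13
  [29] ###.# => .  t=0,i=0
  [28] ###.. => #  t=2,i=12
  [27] ##.## => .  t=6,i=7
  [26] ##.#. => .  t=0,i=1
  [25] ##..# => .  t=1,i=0
  [24] ##... => .  t=4,i=13
  [23] #.### => #  t=3,i=10
  [22] #.##. => #  t=1,i=12
  [21] #.#.# => #  t=0,i=2
  [20] #.#.. => .  t=0,i=4
  [19] #..## => .  t=0,i=9
  [18] #..#. => #  t=0,i=6
  [17] #...# => #  t=5,i=2
  [16] #.... => #  t=4,i=0
  [15] .#### => .  t=0,i=11
  [14] .###. => #  t=2,i=2
  [13] .##.# => .  t=7,i=11
  [12] .##.. => .  t=1,i=13
  [11] .#.## => #  t=1,i=11
  [10] .#.#. => .  t=0,i=3
  [9] .#..# => #  t=0,i=5
  [8] .#... => .  t=5,i=1
  [7] ..### => #  t=0,i=10
  [6] ..##. => .  t=3,i=1
  [5] ..#.# => #  t=3,i=8
  [4] ..#.. => #  t=0,i=7
  [3] ...## => .  t=4,i=3
  [2] ...#. => #  t=5,i=3
  [1] ....# => .  t=4,i=2
  [0] ..... => .  t=4,i=1
  bits 11010000111001110100101010110100 = 3504818868

3504818868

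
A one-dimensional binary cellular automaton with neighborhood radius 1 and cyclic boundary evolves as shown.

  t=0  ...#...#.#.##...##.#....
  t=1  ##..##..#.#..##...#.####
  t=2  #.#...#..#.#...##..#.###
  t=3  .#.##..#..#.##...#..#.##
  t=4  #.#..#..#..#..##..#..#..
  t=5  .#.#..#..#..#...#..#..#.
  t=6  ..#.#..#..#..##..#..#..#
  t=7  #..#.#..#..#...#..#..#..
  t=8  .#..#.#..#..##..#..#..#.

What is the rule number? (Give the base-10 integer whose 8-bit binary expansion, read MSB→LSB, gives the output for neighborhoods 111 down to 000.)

177

  ### -> #   bit 7 = 1  t=1,i=0
  ##. -> .   bit 6 = 0  t=0,i=12
  #.# -> #   bit 5 = 1  t=0,i=8
  #.. -> #   bit 4 = 1  t=0,i=4
  .## -> .   bit 3 = 0  t=0,i=11
  .#. -> .   bit 2 = 0  t=0,i=3
  ..# -> .   bit 1 = 0  t=0,i=2
  ... -> #   bit 0 = 1  t=0,i=0
  bits 10110001 = 177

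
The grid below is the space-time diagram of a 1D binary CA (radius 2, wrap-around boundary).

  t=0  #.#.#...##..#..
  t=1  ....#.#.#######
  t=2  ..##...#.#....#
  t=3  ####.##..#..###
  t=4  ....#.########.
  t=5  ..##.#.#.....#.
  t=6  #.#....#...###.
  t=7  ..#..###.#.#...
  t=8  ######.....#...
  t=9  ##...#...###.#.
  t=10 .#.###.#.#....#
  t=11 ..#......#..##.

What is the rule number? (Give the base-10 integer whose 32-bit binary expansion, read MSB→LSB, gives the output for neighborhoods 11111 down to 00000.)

  [31] ##### => .  t=1,i=10
  [30] ####. => .  t=1,i=13
  [29] ###.# => .  t=3,i=3
  [28] ###.. => #  t=1,i=14
  [27] ##.## => #  t=3,i=4
  [26] ##.#. => .  t=5,i=4
  [25] ##..# => #  t=0,i=10
  [24] ##... => .  t=1,i=0
  [23] #.### => .  t=1,i=8
  [22] #.##. => .  t=3,i=5
  [21] #.#.# => .  t=0,i=2
  [20] #.#.. => #  t=0,i=4
  [19] #..## => #  t=2,i=1
  [18] #..#. => #  t=0,i=11
  [17] #...# => #  t=0,i=6
  [16] #.... => .  t=1,i=1
  [15] .#### => #  t=1,i=9
  [14] .###. => .  t=6,i=12
  [13] .##.# => .  t=5,i=3
  [12] .##.. => #  t=0,i=9
  [11] .#.## => #  t=1,i=7
  [10] .#.#. => .  t=0,i=1
  [9] .#..# => #  t=0,i=13
  [8] .#... => .  t=0,i=5
  [7] ..### => #  t=3,i=12
  [6] ..##. => #  t=0,i=8
  [5] ..#.# => .  t=0,i=0
  [4] ..#.. => #  t=0,i=12
  [3] ...## => .  t=0,i=7
  [2] ...#. => #  t=1,i=3
  [1] ....# => #  t=1,i=2
  [0] ..... => .  t=4,i=1
  bits 00011010000111101001101011010110 = 438213334

438213334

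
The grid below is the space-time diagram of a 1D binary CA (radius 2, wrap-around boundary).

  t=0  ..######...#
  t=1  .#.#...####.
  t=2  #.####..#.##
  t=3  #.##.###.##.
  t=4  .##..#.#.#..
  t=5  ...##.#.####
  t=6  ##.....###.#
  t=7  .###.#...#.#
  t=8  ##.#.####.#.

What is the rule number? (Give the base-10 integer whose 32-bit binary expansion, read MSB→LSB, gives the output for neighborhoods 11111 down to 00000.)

  nb #####: next=.  (t=0,i=4, bit31=0)
  nb ####.: next=.  (t=0,i=6, bit30=0)
  nb ###.#: next=#  (t=2,i=0, bit29=1)
  nb ###..: next=#  (t=0,i=7, bit28=1)
  nb ##.##: next=.  (t=2,i=1, bit27=0)
  nb ##.#.: next=.  (t=3,i=11, bit26=0)
  nb ##..#: next=#  (t=1,i=11, bit25=1)
  nb ##...: next=#  (t=0,i=8, bit24=1)
  nb #.###: next=#  (t=2,i=2, bit23=1)
  nb #.##.: next=#  (t=3,i=2, bit22=1)
  nb #.#.#: next=.  (t=3,i=0, bit21=0)
  nb #.#..: next=#  (t=1,i=3, bit20=1)
  nb #..##: next=#  (t=0,i=1, bit19=1)
  nb #..#.: next=#  (t=1,i=0, bit18=1)
  nb #...#: next=#  (t=0,i=9, bit17=1)
  nb #....: next=#  (t=6,i=3, bit16=1)
  nb .####: next=#  (t=0,i=3, bit15=1)
  nb .###.: next=.  (t=2,i=11, bit14=0)
  nb .##.#: next=.  (t=3,i=3, bit13=0)
  nb .##..: next=.  (t=4,i=2, bit12=0)
  nb .#.##: next=#  (t=2,i=9, bit11=1)
  nb .#.#.: next=#  (t=1,i=2, bit10=1)
  nb .#..#: next=.  (t=0,i=0, bit9=0)
  nb .#...: next=#  (t=1,i=4, bit8=1)
  nb ..###: next=.  (t=0,i=2, bit7=0)
  nb ..##.: next=.  (t=4,i=1, bit6=0)
  nb ..#.#: next=.  (t=1,i=1, bit5=0)
  nb ..#..: next=.  (t=0,i=11, bit4=0)
  nb ...##: next=.  (t=1,i=6, bit3=0)
  nb ...#.: next=#  (t=0,i=10, bit2=1)
  nb ....#: next=#  (t=6,i=5, bit1=1)
  nb .....: next=.  (t=6,i=4, bit0=0)
  bits 00110011110111111000110100000110 = 870288646

870288646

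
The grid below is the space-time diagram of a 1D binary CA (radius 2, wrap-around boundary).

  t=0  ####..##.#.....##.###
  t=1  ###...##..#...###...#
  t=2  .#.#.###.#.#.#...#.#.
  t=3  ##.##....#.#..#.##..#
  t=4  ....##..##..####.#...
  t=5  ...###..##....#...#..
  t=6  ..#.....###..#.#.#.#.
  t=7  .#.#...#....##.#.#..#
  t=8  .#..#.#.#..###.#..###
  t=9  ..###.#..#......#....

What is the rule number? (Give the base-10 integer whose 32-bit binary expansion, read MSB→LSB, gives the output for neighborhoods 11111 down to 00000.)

  [31] ##### => #  t=0,i=0
  [30] ####. => #  t=0,i=2
  [29] ###.# => .  t=2,i=7
  [28] ###.. => .  t=0,i=3
  [27] ##.## => .  t=0,i=17
  [26] ##.#. => .  t=0,i=8
  [25] ##..# => .  t=0,i=4
  [24] ##... => #  t=1,i=3
  [23] #.### => .  t=0,i=18
  [22] #.##. => .  t=3,i=3
  [21] #.#.# => #  t=2,i=3
  [20] #.#.. => .  t=0,i=9
  [19] #..## => .  t=0,i=5
  [18] #..#. => #  t=1,i=9
  [17] #...# => .  t=1,i=4
  [16] #.... => .  t=0,i=11
  [15] .#### => .  t=0,i=19
  [14] .###. => .  t=1,i=15
  [13] .##.# => #  t=0,i=7
  [12] .##.. => #  t=1,i=7
  [11] .#.## => #  t=2,i=4
  [10] .#.#. => .  t=2,i=2
  [9] .#..# => #  t=2,i=20
  [8] .#... => #  t=0,i=10
  [7] ..### => .  t=1,i=14
  [6] ..##. => #  t=0,i=6
  [5] ..#.# => #  t=2,i=1
  [4] ..#.. => .  t=1,i=10
  [3] ...## => #  t=0,i=14
  [2] ...#. => #  t=2,i=16
  [1] ....# => .  t=0,i=13
  [0] ..... => .  t=0,i=12
  bits 11000001001001000011101101101100 = 3240377196

3240377196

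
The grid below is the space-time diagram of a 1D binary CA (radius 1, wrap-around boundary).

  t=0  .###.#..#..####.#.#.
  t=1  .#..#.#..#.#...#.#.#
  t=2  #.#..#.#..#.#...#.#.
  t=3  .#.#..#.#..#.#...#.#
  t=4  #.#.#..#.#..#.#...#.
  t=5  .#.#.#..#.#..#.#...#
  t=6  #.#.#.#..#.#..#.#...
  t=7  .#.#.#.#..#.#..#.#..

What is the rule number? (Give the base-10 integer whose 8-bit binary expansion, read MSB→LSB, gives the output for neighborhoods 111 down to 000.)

56

  [7] ### => .  t=0,i=2
  [6] ##. => .  t=0,i=3
  [5] #.# => #  t=0,i=4
  [4] #.. => #  t=0,i=6
  [3] .## => #  t=0,i=1
  [2] .#. => .  t=0,i=5
  [1] ..# => .  t=0,i=0
  [0] ... => .  t=1,i=13
  bits 00111000 = 56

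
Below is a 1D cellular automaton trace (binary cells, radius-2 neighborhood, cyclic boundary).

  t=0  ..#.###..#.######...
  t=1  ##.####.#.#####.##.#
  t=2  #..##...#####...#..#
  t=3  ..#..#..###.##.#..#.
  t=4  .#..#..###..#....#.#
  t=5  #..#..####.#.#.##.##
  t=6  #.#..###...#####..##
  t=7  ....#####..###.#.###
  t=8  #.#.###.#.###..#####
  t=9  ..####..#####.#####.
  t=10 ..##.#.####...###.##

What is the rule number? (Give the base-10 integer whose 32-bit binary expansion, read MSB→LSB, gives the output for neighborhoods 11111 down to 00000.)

  #####|#  b31=1 t=0,i=13
  ####.|.  b30=0 t=0,i=15
  ###.#|.  b29=0 t=1,i=1
  ###..|#  b28=1 t=0,i=6
  ##.##|.  b27=0 t=1,i=2
  ##.#.|.  b26=0 t=1,i=7
  ##..#|.  b25=0 t=0,i=7
  ##...|#  b24=1 t=0,i=17
  #.###|#  b23=1 t=0,i=4
  #.##.|#  b22=1 t=1,i=16
  #.#.#|#  b21=1 t=1,i=8
  #.#..|.  b20=0 t=3,i=15
  #..##|#  b19=1 t=2,i=2
  #..#.|#  b18=1 t=0,i=8
  #...#|.  b17=0 t=2,i=6
  #....|.  b16=0 t=0,i=18
  .####|#  b15=1 t=0,i=12
  .###.|#  b14=1 t=0,i=5
  .##.#|.  b13=0 t=1,i=17
  .##..|.  b12=0 t=2,i=0
  .#.##|#  b11=1 t=0,i=3
  .#.#.|#  b10=1 t=4,i=0
  .#..#|.  b9=0 t=2,i=17
  .#...|#  b8=1 t=3,i=19
  ..###|#  b7=1 t=2,i=8
  ..##.|.  b6=0 t=2,i=3
  ..#.#|.  b5=0 t=0,i=2
  ..#..|.  b4=0 t=2,i=16
  ...##|.  b3=0 t=2,i=7
  ...#.|#  b2=1 t=0,i=1
  ....#|#  b1=1 t=0,i=0
  .....|#  b0=1 t=0,i=19
  bits 10010001111011001100110110000111 = 2448215431

2448215431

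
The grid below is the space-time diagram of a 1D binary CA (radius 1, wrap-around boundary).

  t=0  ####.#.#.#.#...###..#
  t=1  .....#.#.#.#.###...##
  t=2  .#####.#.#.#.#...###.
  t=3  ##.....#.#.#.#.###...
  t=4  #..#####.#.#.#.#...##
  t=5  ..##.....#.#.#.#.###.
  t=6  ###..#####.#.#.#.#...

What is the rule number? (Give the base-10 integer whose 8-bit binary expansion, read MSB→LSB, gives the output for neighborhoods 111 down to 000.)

  [7] ### => .  t=0,i=0
  [6] ##. => .  t=0,i=3
  [5] #.# => .  t=0,i=4
  [4] #.. => .  t=0,i=12
  [3] .## => #  t=0,i=15
  [2] .#. => #  t=0,i=5
  [1] ..# => #  t=0,i=14
  [0] ... => #  t=0,i=13
  bits 00001111 = 15

15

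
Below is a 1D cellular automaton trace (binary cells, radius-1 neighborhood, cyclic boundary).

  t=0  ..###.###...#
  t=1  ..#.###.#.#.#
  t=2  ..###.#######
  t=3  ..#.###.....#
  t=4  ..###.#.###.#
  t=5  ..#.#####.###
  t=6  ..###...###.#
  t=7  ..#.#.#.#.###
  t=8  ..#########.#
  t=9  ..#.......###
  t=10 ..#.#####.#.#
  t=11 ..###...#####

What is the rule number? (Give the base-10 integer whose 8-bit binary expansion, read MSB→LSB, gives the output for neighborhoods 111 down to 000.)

  [7] ### => .  t=0,i=3
  [6] ##. => #  t=0,i=4
  [5] #.# => #  t=0,i=5
  [4] #.. => .  t=0,i=0
  [3] .## => #  t=0,i=2
  [2] .#. => #  t=0,i=12
  [1] ..# => .  t=0,i=1
  [0] ... => #  t=0,i=10
  bits 01101101 = 109

109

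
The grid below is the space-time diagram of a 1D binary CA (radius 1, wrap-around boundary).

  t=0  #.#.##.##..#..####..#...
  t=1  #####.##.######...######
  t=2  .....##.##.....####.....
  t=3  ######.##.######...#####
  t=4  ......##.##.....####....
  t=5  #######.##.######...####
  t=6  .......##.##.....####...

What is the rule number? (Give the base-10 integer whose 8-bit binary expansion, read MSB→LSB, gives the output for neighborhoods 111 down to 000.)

63

  ### -> .   bit 7 = 0  t=0,i=15
  ##. -> .   bit 6 = 0  t=0,i=5
  #.# -> #   bit 5 = 1  t=0,i=1
  #.. -> #   bit 4 = 1  t=0,i=9
  .## -> #   bit 3 = 1  t=0,i=4
  .#. -> #   bit 2 = 1  t=0,i=0
  ..# -> #   bit 1 = 1  t=0,i=10
  ... -> #   bit 0 = 1  t=0,i=22
  bits 00111111 = 63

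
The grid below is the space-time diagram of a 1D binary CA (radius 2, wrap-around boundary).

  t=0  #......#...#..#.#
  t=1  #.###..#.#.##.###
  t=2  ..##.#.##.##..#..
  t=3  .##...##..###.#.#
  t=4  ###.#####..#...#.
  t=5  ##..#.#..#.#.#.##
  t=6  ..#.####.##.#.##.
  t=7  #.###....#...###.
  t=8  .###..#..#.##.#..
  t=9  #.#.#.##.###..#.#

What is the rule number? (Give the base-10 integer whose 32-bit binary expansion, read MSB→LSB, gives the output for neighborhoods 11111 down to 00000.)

2194890361

  nb #####: next=#  (t=4,i=6, bit31=1)
  nb ####.: next=.  (t=1,i=16, bit30=0)
  nb ###.#: next=.  (t=1,i=0, bit29=0)
  nb ###..: next=.  (t=1,i=4, bit28=0)
  nb ##.##: next=.  (t=1,i=1, bit27=0)
  nb ##.#.: next=.  (t=2,i=4, bit26=0)
  nb ##..#: next=#  (t=1,i=5, bit25=1)
  nb ##...: next=.  (t=0,i=1, bit24=0)
  nb #.###: next=#  (t=1,i=2, bit23=1)
  nb #.##.: next=#  (t=0,i=16, bit22=1)
  nb #.#.#: next=.  (t=1,i=9, bit21=0)
  nb #.#..: next=#  (t=5,i=6, bit20=1)
  nb #..##: next=.  (t=3,i=9, bit19=0)
  nb #..#.: next=.  (t=0,i=13, bit18=0)
  nb #...#: next=#  (t=0,i=9, bit17=1)
  nb #....: next=#  (t=0,i=2, bit16=1)
  nb .####: next=.  (t=1,i=15, bit15=0)
  nb .###.: next=#  (t=1,i=3, bit14=1)
  nb .##.#: next=.  (t=1,i=12, bit13=0)
  nb .##..: next=#  (t=0,i=0, bit12=1)
  nb .#.##: next=#  (t=0,i=15, bit11=1)
  nb .#.#.: next=#  (t=1,i=8, bit10=1)
  nb .#..#: next=#  (t=0,i=12, bit9=1)
  nb .#...: next=.  (t=0,i=8, bit8=0)
  nb ..###: next=.  (t=3,i=10, bit7=0)
  nb ..##.: next=#  (t=2,i=2, bit6=1)
  nb ..#.#: next=#  (t=0,i=14, bit5=1)
  nb ..#..: next=#  (t=0,i=7, bit4=1)
  nb ...##: next=#  (t=2,i=1, bit3=1)
  nb ...#.: next=.  (t=0,i=6, bit2=0)
  nb ....#: next=.  (t=0,i=5, bit1=0)
  nb .....: next=#  (t=0,i=3, bit0=1)
  bits 10000010110100110101111001111001 = 2194890361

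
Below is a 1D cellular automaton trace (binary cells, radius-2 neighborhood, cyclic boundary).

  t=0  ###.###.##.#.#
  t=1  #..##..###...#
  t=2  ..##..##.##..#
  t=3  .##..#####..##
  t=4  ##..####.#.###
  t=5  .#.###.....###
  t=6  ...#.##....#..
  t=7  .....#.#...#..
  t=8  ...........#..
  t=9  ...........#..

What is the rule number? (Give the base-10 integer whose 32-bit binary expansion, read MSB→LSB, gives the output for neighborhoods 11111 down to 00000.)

2580324560

  nb #####: next=#  (t=3,i=7, bit31=1)
  nb ####.: next=.  (t=0,i=1, bit30=0)
  nb ###.#: next=.  (t=0,i=2, bit29=0)
  nb ###..: next=#  (t=1,i=9, bit28=1)
  nb ##.##: next=#  (t=0,i=3, bit27=1)
  nb ##.#.: next=.  (t=0,i=10, bit26=0)
  nb ##..#: next=.  (t=1,i=1, bit25=0)
  nb ##...: next=#  (t=1,i=10, bit24=1)
  nb #.###: next=#  (t=0,i=4, bit23=1)
  nb #.##.: next=#  (t=0,i=8, bit22=1)
  nb #.#.#: next=.  (t=0,i=11, bit21=0)
  nb #.#..: next=.  (t=7,i=7, bit20=0)
  nb #..##: next=#  (t=1,i=2, bit19=1)
  nb #..#.: next=#  (t=2,i=12, bit18=1)
  nb #...#: next=.  (t=1,i=11, bit17=0)
  nb #....: next=.  (t=5,i=7, bit16=0)
  nb .####: next=#  (t=0,i=0, bit15=1)
  nb .###.: next=.  (t=0,i=5, bit14=0)
  nb .##.#: next=#  (t=0,i=9, bit13=1)
  nb .##..: next=.  (t=1,i=0, bit12=0)
  nb .#.##: next=.  (t=0,i=12, bit11=0)
  nb .#.#.: next=.  (t=7,i=6, bit10=0)
  nb .#..#: next=.  (t=2,i=0, bit9=0)
  nb .#...: next=.  (t=6,i=12, bit8=0)
  nb ..###: next=#  (t=1,i=7, bit7=1)
  nb ..##.: next=#  (t=1,i=3, bit6=1)
  nb ..#.#: next=.  (t=6,i=3, bit5=0)
  nb ..#..: next=#  (t=2,i=13, bit4=1)
  nb ...##: next=.  (t=1,i=12, bit3=0)
  nb ...#.: next=.  (t=6,i=2, bit2=0)
  nb ....#: next=.  (t=5,i=9, bit1=0)
  nb .....: next=.  (t=5,i=8, bit0=0)
  bits 10011001110011001010000011010000 = 2580324560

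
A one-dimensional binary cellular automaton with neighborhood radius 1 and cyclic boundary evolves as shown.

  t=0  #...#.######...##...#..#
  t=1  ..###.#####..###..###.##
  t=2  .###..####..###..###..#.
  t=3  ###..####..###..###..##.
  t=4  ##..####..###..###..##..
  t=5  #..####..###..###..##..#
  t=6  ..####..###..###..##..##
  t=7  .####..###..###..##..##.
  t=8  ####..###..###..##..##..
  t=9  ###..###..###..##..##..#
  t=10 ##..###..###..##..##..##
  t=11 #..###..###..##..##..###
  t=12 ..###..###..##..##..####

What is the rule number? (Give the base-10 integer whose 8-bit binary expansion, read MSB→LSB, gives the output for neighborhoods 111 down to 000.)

  ### -> #   bit 7 = 1  t=0,i=7
  ##. -> .   bit 6 = 0  t=0,i=0
  #.# -> .   bit 5 = 0  t=0,i=5
  #.. -> .   bit 4 = 0  t=0,i=1
  .## -> #   bit 3 = 1  t=0,i=6
  .#. -> #   bit 2 = 1  t=0,i=4
  ..# -> #   bit 1 = 1  t=0,i=3
  ... -> #   bit 0 = 1  t=0,i=2
  bits 10001111 = 143

143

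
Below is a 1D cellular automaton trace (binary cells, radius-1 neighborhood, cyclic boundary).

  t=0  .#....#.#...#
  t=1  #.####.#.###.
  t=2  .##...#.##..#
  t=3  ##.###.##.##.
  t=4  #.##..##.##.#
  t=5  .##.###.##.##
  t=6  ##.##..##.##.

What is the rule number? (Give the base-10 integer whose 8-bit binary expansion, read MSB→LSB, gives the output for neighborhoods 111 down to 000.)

  ###|.  b7=0 t=1,i=3
  ##.|.  b6=0 t=1,i=5
  #.#|#  b5=1 t=0,i=0
  #..|#  b4=1 t=0,i=2
  .##|#  b3=1 t=1,i=2
  .#.|.  b2=0 t=0,i=1
  ..#|#  b1=1 t=0,i=5
  ...|#  b0=1 t=0,i=3
  bits 00111011 = 59

59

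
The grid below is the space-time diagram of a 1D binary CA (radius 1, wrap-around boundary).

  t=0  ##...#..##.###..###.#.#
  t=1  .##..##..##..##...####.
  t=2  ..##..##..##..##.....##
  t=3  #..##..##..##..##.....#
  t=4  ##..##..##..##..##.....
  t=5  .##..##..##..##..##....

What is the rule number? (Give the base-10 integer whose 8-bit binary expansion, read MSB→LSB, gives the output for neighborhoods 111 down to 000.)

  ### -> .   bit 7 = 0  t=0,i=0
  ##. -> #   bit 6 = 1  t=0,i=1
  #.# -> #   bit 5 = 1  t=0,i=10
  #.. -> #   bit 4 = 1  t=0,i=2
  .## -> .   bit 3 = 0  t=0,i=8
  .#. -> #   bit 2 = 1  t=0,i=5
  ..# -> .   bit 1 = 0  t=0,i=4
  ... -> .   bit 0 = 0  t=0,i=3
  bits 01110100 = 116

116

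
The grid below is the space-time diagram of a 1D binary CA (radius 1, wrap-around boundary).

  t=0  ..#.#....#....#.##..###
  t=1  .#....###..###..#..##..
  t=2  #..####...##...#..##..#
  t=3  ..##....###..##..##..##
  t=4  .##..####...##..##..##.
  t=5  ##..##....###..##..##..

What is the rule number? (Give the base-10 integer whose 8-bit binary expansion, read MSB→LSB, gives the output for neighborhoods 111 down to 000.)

11

  [7] ### => .  t=0,i=21
  [6] ##. => .  t=0,i=17
  [5] #.# => .  t=0,i=3
  [4] #.. => .  t=0,i=0
  [3] .## => #  t=0,i=16
  [2] .#. => .  t=0,i=2
  [1] ..# => #  t=0,i=1
  [0] ... => #  t=0,i=6
  bits 00001011 = 11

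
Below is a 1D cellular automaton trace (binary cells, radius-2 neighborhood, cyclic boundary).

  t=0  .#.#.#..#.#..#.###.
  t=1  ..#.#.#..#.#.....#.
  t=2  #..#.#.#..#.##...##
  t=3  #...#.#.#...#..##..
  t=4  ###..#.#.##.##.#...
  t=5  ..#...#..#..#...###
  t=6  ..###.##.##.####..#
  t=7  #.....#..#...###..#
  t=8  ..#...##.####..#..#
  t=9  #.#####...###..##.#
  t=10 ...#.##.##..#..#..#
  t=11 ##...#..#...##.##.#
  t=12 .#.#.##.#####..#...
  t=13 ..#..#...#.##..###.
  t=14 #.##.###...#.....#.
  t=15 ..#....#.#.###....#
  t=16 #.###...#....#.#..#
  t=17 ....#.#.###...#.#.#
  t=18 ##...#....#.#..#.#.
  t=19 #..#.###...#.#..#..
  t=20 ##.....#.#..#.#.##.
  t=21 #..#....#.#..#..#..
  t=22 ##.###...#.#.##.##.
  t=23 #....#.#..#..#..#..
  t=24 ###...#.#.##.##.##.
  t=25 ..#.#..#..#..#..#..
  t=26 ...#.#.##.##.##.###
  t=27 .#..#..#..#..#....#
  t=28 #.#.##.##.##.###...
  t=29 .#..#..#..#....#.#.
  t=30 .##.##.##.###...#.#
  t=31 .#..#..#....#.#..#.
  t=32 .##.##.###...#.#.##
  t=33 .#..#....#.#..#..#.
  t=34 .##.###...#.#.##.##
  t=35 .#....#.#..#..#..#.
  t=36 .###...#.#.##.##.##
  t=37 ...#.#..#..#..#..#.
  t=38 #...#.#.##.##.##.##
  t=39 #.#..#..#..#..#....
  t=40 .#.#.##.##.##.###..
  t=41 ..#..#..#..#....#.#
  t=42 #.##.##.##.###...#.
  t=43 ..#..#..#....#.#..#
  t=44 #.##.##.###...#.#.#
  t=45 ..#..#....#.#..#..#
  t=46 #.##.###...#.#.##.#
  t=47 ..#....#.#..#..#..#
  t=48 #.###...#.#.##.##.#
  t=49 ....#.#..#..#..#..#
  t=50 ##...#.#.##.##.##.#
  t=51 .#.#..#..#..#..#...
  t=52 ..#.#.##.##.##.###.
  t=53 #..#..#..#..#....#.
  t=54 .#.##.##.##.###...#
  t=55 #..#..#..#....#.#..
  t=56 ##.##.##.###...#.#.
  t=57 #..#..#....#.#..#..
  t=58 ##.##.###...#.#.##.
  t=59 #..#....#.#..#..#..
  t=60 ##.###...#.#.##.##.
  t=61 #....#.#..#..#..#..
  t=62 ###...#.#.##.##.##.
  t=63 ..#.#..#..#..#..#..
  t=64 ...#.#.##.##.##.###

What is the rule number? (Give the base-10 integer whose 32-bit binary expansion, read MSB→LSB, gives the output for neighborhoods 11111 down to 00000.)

  nb #####: next=.  (t=9,i=4, bit31=0)
  nb ####.: next=#  (t=6,i=14, bit30=1)
  nb ###.#: next=.  (t=6,i=4, bit29=0)
  nb ###..: next=#  (t=0,i=17, bit28=1)
  nb ##.##: next=.  (t=4,i=11, bit27=0)
  nb ##.#.: next=.  (t=4,i=14, bit26=0)
  nb ##..#: next=.  (t=0,i=18, bit25=0)
  nb ##...: next=.  (t=2,i=14, bit24=0)
  nb #.###: next=.  (t=0,i=15, bit23=0)
  nb #.##.: next=#  (t=2,i=12, bit22=1)
  nb #.#.#: next=.  (t=0,i=3, bit21=0)
  nb #.#..: next=.  (t=0,i=5, bit20=0)
  nb #..##: next=.  (t=3,i=14, bit19=0)
  nb #..#.: next=.  (t=0,i=0, bit18=0)
  nb #...#: next=#  (t=1,i=0, bit17=1)
  nb #....: next=#  (t=1,i=13, bit16=1)
  nb .####: next=#  (t=6,i=13, bit15=1)
  nb .###.: next=.  (t=0,i=16, bit14=0)
  nb .##.#: next=.  (t=4,i=10, bit13=0)
  nb .##..: next=.  (t=2,i=13, bit12=0)
  nb .#.##: next=.  (t=0,i=14, bit11=0)
  nb .#.#.: next=#  (t=0,i=2, bit10=1)
  nb .#..#: next=#  (t=0,i=6, bit9=1)
  nb .#...: next=#  (t=1,i=12, bit8=1)
  nb ..###: next=.  (t=2,i=17, bit7=0)
  nb ..##.: next=#  (t=3,i=15, bit6=1)
  nb ..#.#: next=.  (t=0,i=1, bit5=0)
  nb ..#..: next=#  (t=1,i=17, bit4=1)
  nb ...##: next=#  (t=2,i=16, bit3=1)
  nb ...#.: next=.  (t=1,i=1, bit2=0)
  nb ....#: next=.  (t=1,i=15, bit1=0)
  nb .....: next=.  (t=1,i=14, bit0=0)
  bits 01010000010000111000011101011000 = 1346602840

1346602840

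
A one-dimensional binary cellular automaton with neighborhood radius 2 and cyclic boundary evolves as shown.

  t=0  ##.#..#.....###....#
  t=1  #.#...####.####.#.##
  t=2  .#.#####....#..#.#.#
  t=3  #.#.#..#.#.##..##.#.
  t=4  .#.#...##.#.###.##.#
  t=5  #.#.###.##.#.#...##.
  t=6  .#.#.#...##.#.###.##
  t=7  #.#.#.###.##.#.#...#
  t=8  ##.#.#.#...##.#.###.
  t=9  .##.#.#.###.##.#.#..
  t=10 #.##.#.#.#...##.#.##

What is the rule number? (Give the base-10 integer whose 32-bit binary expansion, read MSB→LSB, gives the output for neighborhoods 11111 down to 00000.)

369884605

  [31] ##### => .  t=2,i=5
  [30] ####. => .  t=1,i=8
  [29] ###.# => .  t=0,i=1
  [28] ###.. => #  t=0,i=14
  [27] ##.## => .  t=1,i=10
  [26] ##.#. => #  t=0,i=2
  [25] ##..# => #  t=3,i=13
  [24] ##... => .  t=0,i=15
  [23] #.### => .  t=1,i=11
  [22] #.##. => .  t=3,i=11
  [21] #.#.# => .  t=1,i=16
  [20] #.#.. => .  t=0,i=3
  [19] #..## => #  t=3,i=14
  [18] #..#. => .  t=0,i=5
  [17] #...# => #  t=1,i=4
  [16] #.... => #  t=0,i=8
  [15] .#### => #  t=1,i=7
  [14] .###. => #  t=0,i=0
  [13] .##.# => #  t=3,i=16
  [12] .##.. => #  t=3,i=12
  [11] .#.## => #  t=1,i=17
  [10] .#.#. => #  t=2,i=0
  [9] .#..# => .  t=0,i=4
  [8] .#... => #  t=0,i=7
  [7] ..### => #  t=0,i=12
  [6] ..##. => .  t=3,i=15
  [5] ..#.# => #  t=2,i=15
  [4] ..#.. => #  t=0,i=6
  [3] ...## => #  t=0,i=11
  [2] ...#. => #  t=2,i=11
  [1] ....# => .  t=0,i=10
  [0] ..... => #  t=0,i=9
  bits 00010110000010111111110110111101 = 369884605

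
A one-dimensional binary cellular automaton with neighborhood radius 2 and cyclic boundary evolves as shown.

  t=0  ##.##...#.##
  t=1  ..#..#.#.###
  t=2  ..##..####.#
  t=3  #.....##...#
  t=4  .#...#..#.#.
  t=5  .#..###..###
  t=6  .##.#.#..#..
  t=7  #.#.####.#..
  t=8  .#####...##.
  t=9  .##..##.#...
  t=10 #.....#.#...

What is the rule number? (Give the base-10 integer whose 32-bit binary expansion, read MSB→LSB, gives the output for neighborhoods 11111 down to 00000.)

431009436

  [31] ##### => .  t=8,i=3
  [30] ####. => .  t=0,i=0
  [29] ###.# => .  t=0,i=1
  [28] ###.. => #  t=1,i=11
  [27] ##.## => #  t=0,i=2
  [26] ##.#. => .  t=2,i=10
  [25] ##..# => .  t=1,i=0
  [24] ##... => #  t=0,i=5
  [23] #.### => #  t=0,i=10
  [22] #.##. => .  t=0,i=3
  [21] #.#.# => #  t=1,i=7
  [20] #.#.. => #  t=2,i=11
  [19] #..## => .  t=2,i=1
  [18] #..#. => .  t=1,i=1
  [17] #...# => .  t=0,i=6
  [16] #.... => .  t=3,i=2
  [15] .#### => #  t=0,i=11
  [14] .###. => .  t=1,i=10
  [13] .##.# => #  t=6,i=2
  [12] .##.. => .  t=0,i=4
  [11] .#.## => #  t=0,i=9
  [10] .#.#. => #  t=1,i=6
  [9] .#..# => #  t=1,i=3
  [8] .#... => .  t=4,i=2
  [7] ..### => #  t=2,i=6
  [6] ..##. => .  t=2,i=2
  [5] ..#.# => .  t=0,i=8
  [4] ..#.. => #  t=1,i=2
  [3] ...## => #  t=3,i=5
  [2] ...#. => #  t=0,i=7
  [1] ....# => .  t=3,i=4
  [0] ..... => .  t=3,i=3
  bits 00011001101100001010111010011100 = 431009436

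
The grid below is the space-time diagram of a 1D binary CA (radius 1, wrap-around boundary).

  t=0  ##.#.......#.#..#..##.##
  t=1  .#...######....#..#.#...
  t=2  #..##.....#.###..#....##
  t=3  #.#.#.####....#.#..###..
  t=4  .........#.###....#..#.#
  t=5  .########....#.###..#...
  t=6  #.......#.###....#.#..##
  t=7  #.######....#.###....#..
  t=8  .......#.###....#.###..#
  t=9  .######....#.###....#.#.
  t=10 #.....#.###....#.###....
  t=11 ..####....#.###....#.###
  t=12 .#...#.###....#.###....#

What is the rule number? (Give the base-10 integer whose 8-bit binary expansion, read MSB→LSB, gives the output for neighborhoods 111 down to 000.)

  [7] ### => .  t=0,i=0
  [6] ##. => #  t=0,i=1
  [5] #.# => .  t=0,i=2
  [4] #.. => .  t=0,i=4
  [3] .## => .  t=0,i=19
  [2] .#. => .  t=0,i=3
  [1] ..# => #  t=0,i=10
  [0] ... => #  t=0,i=5
  bits 01000011 = 67

67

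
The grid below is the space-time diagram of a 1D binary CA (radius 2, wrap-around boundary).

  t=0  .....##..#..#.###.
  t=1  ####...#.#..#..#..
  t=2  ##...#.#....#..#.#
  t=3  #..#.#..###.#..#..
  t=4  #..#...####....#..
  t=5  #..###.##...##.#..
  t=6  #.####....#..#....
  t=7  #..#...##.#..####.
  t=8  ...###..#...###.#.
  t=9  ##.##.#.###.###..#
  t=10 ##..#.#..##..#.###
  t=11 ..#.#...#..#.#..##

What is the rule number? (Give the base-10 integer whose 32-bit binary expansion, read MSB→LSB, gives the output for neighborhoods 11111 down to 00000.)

  ##### -> #   bit 31 = 1  t=10,i=17
  ####. -> .   bit 30 = 0  t=1,i=2
  ###.# -> #   bit 29 = 1  t=3,i=10
  ###.. -> .   bit 28 = 0  t=0,i=16
  ##.## -> .   bit 27 = 0  t=5,i=6
  ##.#. -> .   bit 26 = 0  t=3,i=11
  ##..# -> #   bit 25 = 1  t=0,i=7
  ##... -> .   bit 24 = 0  t=0,i=17
  #.### -> .   bit 23 = 0  t=0,i=14
  #.##. -> .   bit 22 = 0  t=5,i=7
  #.#.# -> #   bit 21 = 1  t=9,i=6
  #.#.. -> .   bit 20 = 0  t=1,i=9
  #..## -> #   bit 19 = 1  t=1,i=17
  #..#. -> .   bit 18 = 0  t=0,i=8
  #...# -> #   bit 17 = 1  t=1,i=5
  #.... -> #   bit 16 = 1  t=0,i=0
  .#### -> #   bit 15 = 1  t=1,i=1
  .###. -> #   bit 14 = 1  t=0,i=15
  .##.# -> #   bit 13 = 1  t=5,i=13
  .##.. -> .   bit 12 = 0  t=0,i=6
  .#.## -> .   bit 11 = 0  t=0,i=13
  .#.#. -> .   bit 10 = 0  t=1,i=8
  .#..# -> .   bit 9 = 0  t=0,i=10
  .#... -> #   bit 8 = 1  t=2,i=8
  ..### -> #   bit 7 = 1  t=1,i=0
  ..##. -> .   bit 6 = 0  t=0,i=5
  ..#.# -> #   bit 5 = 1  t=0,i=12
  ..#.. -> #   bit 4 = 1  t=0,i=9
  ...## -> .   bit 3 = 0  t=0,i=4
  ...#. -> .   bit 2 = 0  t=1,i=6
  ....# -> #   bit 1 = 1  t=0,i=3
  ..... -> #   bit 0 = 1  t=0,i=1
  bits 10100010001010111110000110110011 = 2720784819

2720784819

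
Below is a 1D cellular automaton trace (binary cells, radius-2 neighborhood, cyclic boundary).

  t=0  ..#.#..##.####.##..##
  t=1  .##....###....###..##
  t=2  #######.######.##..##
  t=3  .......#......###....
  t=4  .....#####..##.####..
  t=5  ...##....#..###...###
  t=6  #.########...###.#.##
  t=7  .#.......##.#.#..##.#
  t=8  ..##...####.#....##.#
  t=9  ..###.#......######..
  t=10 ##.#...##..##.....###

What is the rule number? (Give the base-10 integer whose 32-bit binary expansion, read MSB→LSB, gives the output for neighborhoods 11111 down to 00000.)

426080638

  #####|.  b31=0 t=2,i=0
  ####.|.  b30=0 t=0,i=12
  ###.#|.  b29=0 t=0,i=13
  ###..|#  b28=1 t=1,i=9
  ##.##|#  b27=1 t=0,i=9
  ##.#.|.  b26=0 t=6,i=16
  ##..#|.  b25=0 t=0,i=0
  ##...|#  b24=1 t=1,i=3
  #.###|.  b23=0 t=0,i=10
  #.##.|#  b22=1 t=0,i=15
  #.#.#|#  b21=1 t=6,i=17
  #.#..|.  b20=0 t=0,i=4
  #..##|.  b19=0 t=0,i=6
  #..#.|#  b18=1 t=0,i=1
  #...#|.  b17=0 t=5,i=1
  #....|#  b16=1 t=1,i=4
  .####|.  b15=0 t=0,i=11
  .###.|#  b14=1 t=1,i=8
  .##.#|#  b13=1 t=0,i=8
  .##..|#  b12=1 t=0,i=16
  .#.##|#  b11=1 t=6,i=18
  .#.#.|.  b10=0 t=0,i=3
  .#..#|.  b9=0 t=0,i=5
  .#...|#  b8=1 t=3,i=8
  ..###|.  b7=0 t=1,i=7
  ..##.|#  b6=1 t=0,i=7
  ..#.#|#  b5=1 t=0,i=2
  ..#..|#  b4=1 t=3,i=7
  ...##|#  b3=1 t=1,i=6
  ...#.|#  b2=1 t=3,i=6
  ....#|#  b1=1 t=1,i=5
  .....|.  b0=0 t=3,i=0
  bits 00011001011001010111100101111110 = 426080638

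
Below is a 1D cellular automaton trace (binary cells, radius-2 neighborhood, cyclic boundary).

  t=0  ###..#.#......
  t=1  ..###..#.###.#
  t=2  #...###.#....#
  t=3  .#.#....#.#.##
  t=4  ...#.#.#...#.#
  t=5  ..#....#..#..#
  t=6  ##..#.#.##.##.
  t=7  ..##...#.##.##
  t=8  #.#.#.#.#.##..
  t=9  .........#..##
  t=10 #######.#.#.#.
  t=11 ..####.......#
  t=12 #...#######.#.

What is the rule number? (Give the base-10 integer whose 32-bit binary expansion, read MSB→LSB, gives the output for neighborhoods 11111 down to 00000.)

3675597389

  [31] ##### => #  t=10,i=2
  [30] ####. => #  t=10,i=5
  [29] ###.# => .  t=1,i=11
  [28] ###.. => #  t=0,i=2
  [27] ##.## => #  t=6,i=10
  [26] ##.#. => .  t=1,i=12
  [25] ##..# => #  t=0,i=3
  [24] ##... => #  t=2,i=1
  [23] #.### => .  t=1,i=9
  [22] #.##. => .  t=3,i=12
  [21] #.#.# => .  t=3,i=1
  [20] #.#.. => #  t=0,i=7
  [19] #..## => .  t=1,i=1
  [18] #..#. => #  t=0,i=4
  [17] #...# => .  t=2,i=2
  [16] #.... => #  t=0,i=9
  [15] .#### => .  t=10,i=1
  [14] .###. => .  t=0,i=1
  [13] .##.# => #  t=3,i=13
  [12] .##.. => .  t=2,i=0
  [11] .#.## => #  t=1,i=8
  [10] .#.#. => .  t=0,i=6
  [9] .#..# => #  t=1,i=0
  [8] .#... => .  t=0,i=8
  [7] ..### => .  t=0,i=0
  [6] ..##. => #  t=2,i=13
  [5] ..#.# => .  t=0,i=5
  [4] ..#.. => .  t=5,i=2
  [3] ...## => #  t=0,i=13
  [2] ...#. => #  t=3,i=7
  [1] ....# => .  t=0,i=12
  [0] ..... => #  t=0,i=10
  bits 11011011000101010010101001001101 = 3675597389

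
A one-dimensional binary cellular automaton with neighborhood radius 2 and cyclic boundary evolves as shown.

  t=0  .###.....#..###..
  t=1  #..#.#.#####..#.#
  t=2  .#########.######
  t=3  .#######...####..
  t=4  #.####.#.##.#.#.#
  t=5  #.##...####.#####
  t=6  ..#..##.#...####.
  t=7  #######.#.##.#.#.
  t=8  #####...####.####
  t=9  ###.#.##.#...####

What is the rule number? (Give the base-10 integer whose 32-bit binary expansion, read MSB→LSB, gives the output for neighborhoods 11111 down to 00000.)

  #####|#  b31=1 t=1,i=9
  ####.|.  b30=0 t=1,i=10
  ###.#|.  b29=0 t=2,i=9
  ###..|#  b28=1 t=0,i=3
  ##.##|.  b27=0 t=2,i=0
  ##.#.|.  b26=0 t=4,i=6
  ##..#|#  b25=1 t=1,i=1
  ##...|.  b24=0 t=0,i=4
  #.###|#  b23=1 t=1,i=7
  #.##.|#  b22=1 t=1,i=16
  #.#.#|#  b21=1 t=1,i=5
  #.#..|#  b20=1 t=6,i=8
  #..##|#  b19=1 t=0,i=11
  #..#.|#  b18=1 t=1,i=2
  #...#|#  b17=1 t=0,i=16
  #....|#  b16=1 t=0,i=5
  .####|#  b15=1 t=1,i=8
  .###.|.  b14=0 t=0,i=2
  .##.#|#  b13=1 t=4,i=0
  .##..|.  b12=0 t=1,i=0
  .#.##|#  b11=1 t=1,i=6
  .#.#.|#  b10=1 t=1,i=4
  .#..#|#  b9=1 t=0,i=10
  .#...|.  b8=0 t=6,i=9
  ..###|.  b7=0 t=0,i=1
  ..##.|#  b6=1 t=6,i=5
  ..#.#|#  b5=1 t=1,i=3
  ..#..|#  b4=1 t=0,i=9
  ...##|#  b3=1 t=0,i=0
  ...#.|#  b2=1 t=0,i=8
  ....#|#  b1=1 t=0,i=7
  .....|.  b0=0 t=0,i=6
  bits 10010010111111111010111001111110 = 2466229886

2466229886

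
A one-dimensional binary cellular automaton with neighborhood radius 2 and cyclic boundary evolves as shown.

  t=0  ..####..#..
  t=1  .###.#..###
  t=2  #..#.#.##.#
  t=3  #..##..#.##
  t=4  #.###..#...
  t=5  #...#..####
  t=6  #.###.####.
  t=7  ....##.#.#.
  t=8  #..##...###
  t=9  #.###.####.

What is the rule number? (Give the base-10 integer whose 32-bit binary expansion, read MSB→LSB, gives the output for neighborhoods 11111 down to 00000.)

  [31] ##### => #  t=5,i=9
  [30] ####. => .  t=0,i=4
  [29] ###.# => #  t=1,i=3
  [28] ###.. => #  t=0,i=5
  [27] ##.## => #  t=1,i=0
  [26] ##.#. => .  t=1,i=4
  [25] ##..# => .  t=0,i=6
  [24] ##... => .  t=5,i=1
  [23] #.### => .  t=1,i=1
  [22] #.##. => #  t=2,i=7
  [21] #.#.# => .  t=2,i=5
  [20] #.#.. => #  t=1,i=5
  [19] #..## => #  t=1,i=7
  [18] #..#. => .  t=0,i=7
  [17] #...# => #  t=4,i=9
  [16] #.... => #  t=0,i=10
  [15] .#### => #  t=0,i=3
  [14] .###. => .  t=1,i=2
  [13] .##.# => .  t=2,i=8
  [12] .##.. => #  t=2,i=0
  [11] .#.## => .  t=2,i=6
  [10] .#.#. => #  t=2,i=4
  [9] .#..# => .  t=1,i=6
  [8] .#... => #  t=0,i=9
  [7] ..### => #  t=0,i=2
  [6] ..##. => #  t=3,i=3
  [5] ..#.# => #  t=2,i=3
  [4] ..#.. => #  t=0,i=8
  [3] ...## => #  t=0,i=1
  [2] ...#. => #  t=4,i=10
  [1] ....# => .  t=0,i=0
  [0] ..... => .  t=7,i=1
  bits 10111000010110111001010111111100 = 3093009916

3093009916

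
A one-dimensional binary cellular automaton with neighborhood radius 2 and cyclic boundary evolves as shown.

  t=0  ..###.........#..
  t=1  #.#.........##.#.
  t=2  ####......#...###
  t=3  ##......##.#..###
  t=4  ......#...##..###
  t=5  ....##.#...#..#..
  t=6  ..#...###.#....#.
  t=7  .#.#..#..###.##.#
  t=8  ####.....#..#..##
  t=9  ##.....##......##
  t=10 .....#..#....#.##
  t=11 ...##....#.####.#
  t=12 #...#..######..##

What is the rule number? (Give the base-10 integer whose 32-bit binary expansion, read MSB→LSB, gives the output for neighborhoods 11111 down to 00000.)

  [31] ##### => #  t=2,i=0
  [30] ####. => .  t=2,i=2
  [29] ###.# => .  t=6,i=8
  [28] ###.. => .  t=0,i=4
  [27] ##.## => #  t=7,i=12
  [26] ##.#. => #  t=1,i=14
  [25] ##..# => .  t=4,i=12
  [24] ##... => .  t=0,i=5
  [23] #.### => #  t=11,i=11
  [22] #.##. => .  t=7,i=13
  [21] #.#.# => #  t=1,i=0
  [20] #.#.. => #  t=1,i=2
  [19] #..## => .  t=3,i=13
  [18] #..#. => .  t=5,i=13
  [17] #...# => .  t=2,i=12
  [16] #.... => .  t=0,i=6
  [15] .#### => #  t=2,i=15
  [14] .###. => .  t=0,i=3
  [13] .##.# => .  t=1,i=13
  [12] .##.. => #  t=4,i=11
  [11] .#.## => #  t=10,i=14
  [10] .#.#. => #  t=1,i=1
  [9] .#..# => .  t=3,i=12
  [8] .#... => #  t=0,i=15
  [7] ..### => #  t=0,i=2
  [6] ..##. => .  t=1,i=12
  [5] ..#.# => #  t=10,i=13
  [4] ..#.. => .  t=0,i=14
  [3] ...## => .  t=0,i=1
  [2] ...#. => #  t=0,i=13
  [1] ....# => #  t=0,i=0
  [0] ..... => .  t=0,i=7
  bits 10001100101100001001110110100110 = 2360384934

2360384934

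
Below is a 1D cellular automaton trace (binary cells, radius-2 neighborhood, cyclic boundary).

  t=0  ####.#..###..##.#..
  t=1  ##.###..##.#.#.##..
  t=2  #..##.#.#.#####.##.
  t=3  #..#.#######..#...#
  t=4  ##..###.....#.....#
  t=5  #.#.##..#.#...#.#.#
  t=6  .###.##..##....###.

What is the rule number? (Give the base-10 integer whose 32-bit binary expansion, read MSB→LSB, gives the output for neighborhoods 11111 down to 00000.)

  nb #####: next=.  (t=2,i=12, bit31=0)
  nb ####.: next=.  (t=0,i=2, bit30=0)
  nb ###.#: next=#  (t=0,i=3, bit29=1)
  nb ###..: next=.  (t=0,i=10, bit28=0)
  nb ##.##: next=.  (t=1,i=2, bit27=0)
  nb ##.#.: next=#  (t=0,i=4, bit26=1)
  nb ##..#: next=#  (t=0,i=11, bit25=1)
  nb ##...: next=.  (t=4,i=7, bit24=0)
  nb #.###: next=#  (t=1,i=3, bit23=1)
  nb #.##.: next=.  (t=1,i=15, bit22=0)
  nb #.#.#: next=#  (t=1,i=11, bit21=1)
  nb #.#..: next=#  (t=0,i=5, bit20=1)
  nb #..##: next=.  (t=0,i=7, bit19=0)
  nb #..#.: next=.  (t=3,i=2, bit18=0)
  nb #...#: next=.  (t=3,i=16, bit17=0)
  nb #....: next=#  (t=4,i=8, bit16=1)
  nb .####: next=#  (t=0,i=1, bit15=1)
  nb .###.: next=#  (t=0,i=9, bit14=1)
  nb .##.#: next=.  (t=0,i=14, bit13=0)
  nb .##..: next=#  (t=1,i=16, bit12=1)
  nb .#.##: next=#  (t=1,i=14, bit11=1)
  nb .#.#.: next=#  (t=1,i=12, bit10=1)
  nb .#..#: next=.  (t=0,i=6, bit9=0)
  nb .#...: next=.  (t=3,i=15, bit8=0)
  nb ..###: next=#  (t=0,i=0, bit7=1)
  nb ..##.: next=#  (t=0,i=13, bit6=1)
  nb ..#.#: next=.  (t=3,i=3, bit5=0)
  nb ..#..: next=.  (t=3,i=14, bit4=0)
  nb ...##: next=.  (t=3,i=17, bit3=0)
  nb ...#.: next=.  (t=4,i=11, bit2=0)
  nb ....#: next=#  (t=4,i=10, bit1=1)
  nb .....: next=.  (t=4,i=9, bit0=0)
  bits 00100110101100011101110011000010 = 649190594

649190594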